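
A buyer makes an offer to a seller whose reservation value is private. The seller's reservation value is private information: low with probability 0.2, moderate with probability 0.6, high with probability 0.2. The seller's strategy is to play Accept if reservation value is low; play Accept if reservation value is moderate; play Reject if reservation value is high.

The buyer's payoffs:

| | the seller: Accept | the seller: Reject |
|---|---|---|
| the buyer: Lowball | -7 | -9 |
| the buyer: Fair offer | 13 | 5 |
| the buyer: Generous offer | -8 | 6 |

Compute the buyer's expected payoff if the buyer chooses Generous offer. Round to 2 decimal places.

-5.20

E[Generous offer] = 0.2·(-8) + 0.6·(-8) + 0.2·6 = (-1.6) + (-4.8) + 1.2 = -5.2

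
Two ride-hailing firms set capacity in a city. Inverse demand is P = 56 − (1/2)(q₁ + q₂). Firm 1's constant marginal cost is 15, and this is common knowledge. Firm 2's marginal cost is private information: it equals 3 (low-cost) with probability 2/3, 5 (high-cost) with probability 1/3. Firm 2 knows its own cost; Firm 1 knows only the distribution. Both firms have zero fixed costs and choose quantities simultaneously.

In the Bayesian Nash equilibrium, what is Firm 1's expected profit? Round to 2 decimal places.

195.58

Each type of Firm 2 best-responds to q₁; Firm 1 best-responds to the expected q₂ over Firm 2's types.
Firm 2 with cost c maximizes (56 − (1/2)(q₁+q₂) − c)·q₂, giving q₂(c) = (56 − c − (1/2)q₁).
E[c₂] = 2/3·3 + 1/3·5 = 3.66667
Firm 1's FOC against E[q₂] yields q₁ = (56 − 2·15 + E[c₂])/(3/2) = (56 − 30 + 3.66667)/(3/2) = 19.7778.
E[P] = 56 − (1/2)·(q₁ + E[q₂]) = 24.8889; Firm 1's expected profit = (E[P] − 15)·q₁ = (24.8889 − 15)·19.7778 = 195.58.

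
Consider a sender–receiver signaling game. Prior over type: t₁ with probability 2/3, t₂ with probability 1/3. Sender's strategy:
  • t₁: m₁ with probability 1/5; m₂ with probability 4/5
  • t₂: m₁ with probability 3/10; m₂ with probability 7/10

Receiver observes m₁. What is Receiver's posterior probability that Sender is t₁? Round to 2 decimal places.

P(m₁) = (2/3)·(1/5) + (1/3)·(3/10) = 7/30
P(t₁ | m₁) = ((2/3)·(1/5)) / (7/30) = (2/15) / (7/30) = 4/7

0.57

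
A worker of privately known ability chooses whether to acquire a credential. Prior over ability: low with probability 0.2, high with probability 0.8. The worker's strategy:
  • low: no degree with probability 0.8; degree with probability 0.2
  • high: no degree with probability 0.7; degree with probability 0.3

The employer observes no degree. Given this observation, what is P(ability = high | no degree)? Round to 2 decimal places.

0.78

Apply Bayes' rule using the sender's strategy as the likelihood.
P(no degree) = 0.2·0.8 + 0.8·0.7 = 0.72
P(high | no degree) = (0.8·0.7) / 0.72 = 0.56 / 0.72 = 0.777778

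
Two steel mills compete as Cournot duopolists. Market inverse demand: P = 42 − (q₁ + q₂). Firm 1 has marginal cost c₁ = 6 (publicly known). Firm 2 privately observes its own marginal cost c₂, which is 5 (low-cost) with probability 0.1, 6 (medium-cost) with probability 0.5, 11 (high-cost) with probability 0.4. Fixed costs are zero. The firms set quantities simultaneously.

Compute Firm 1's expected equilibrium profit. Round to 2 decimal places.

Type-c best response for Firm 2: q₂(c) = (42 − c)/2 − q₁/2.
Firm 1 maximizes expected profit; its first-order condition is 42 − 2q₁ − E[q₂] − 6 = 0.
Substituting E[q₂] and solving: E[c₂] = 7.9, so q₁ = (42 − 2·6 + 7.9)/3 = 12.6333.
E[P] = 42 − (q₁ + E[q₂]) = 18.6333; Firm 1's expected profit = (E[P] − 6)·q₁ = (18.6333 − 6)·12.6333 = 159.601.

159.60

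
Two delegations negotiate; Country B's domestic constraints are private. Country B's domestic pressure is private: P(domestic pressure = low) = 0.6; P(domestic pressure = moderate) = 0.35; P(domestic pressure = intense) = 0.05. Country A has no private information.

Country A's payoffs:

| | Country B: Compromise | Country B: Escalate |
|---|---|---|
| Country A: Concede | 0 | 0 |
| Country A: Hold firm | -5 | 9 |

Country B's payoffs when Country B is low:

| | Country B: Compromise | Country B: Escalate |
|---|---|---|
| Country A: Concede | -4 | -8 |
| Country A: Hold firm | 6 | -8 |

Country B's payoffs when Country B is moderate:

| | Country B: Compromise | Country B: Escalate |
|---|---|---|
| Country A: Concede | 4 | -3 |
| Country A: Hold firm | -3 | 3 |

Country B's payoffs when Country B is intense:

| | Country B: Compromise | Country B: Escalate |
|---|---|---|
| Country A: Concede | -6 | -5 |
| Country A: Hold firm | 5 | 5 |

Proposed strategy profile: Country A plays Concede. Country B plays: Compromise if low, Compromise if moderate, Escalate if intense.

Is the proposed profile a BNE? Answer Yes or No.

Country A plays Concede: E[Concede] = 0.6·(0) + 0.35·(0) + 0.05·(0) = 0; E[Hold firm] = -4.3. Best-responding. ✓
Country B (domestic pressure low), facing Concede: Compromise gives -4, Escalate gives -8. Proposed Compromise is best. ✓
Country B (domestic pressure moderate), facing Concede: Compromise gives 4, Escalate gives -3. Proposed Compromise is best. ✓
Country B (domestic pressure intense), facing Concede: Compromise gives -6, Escalate gives -5. Proposed Escalate is best. ✓

Yes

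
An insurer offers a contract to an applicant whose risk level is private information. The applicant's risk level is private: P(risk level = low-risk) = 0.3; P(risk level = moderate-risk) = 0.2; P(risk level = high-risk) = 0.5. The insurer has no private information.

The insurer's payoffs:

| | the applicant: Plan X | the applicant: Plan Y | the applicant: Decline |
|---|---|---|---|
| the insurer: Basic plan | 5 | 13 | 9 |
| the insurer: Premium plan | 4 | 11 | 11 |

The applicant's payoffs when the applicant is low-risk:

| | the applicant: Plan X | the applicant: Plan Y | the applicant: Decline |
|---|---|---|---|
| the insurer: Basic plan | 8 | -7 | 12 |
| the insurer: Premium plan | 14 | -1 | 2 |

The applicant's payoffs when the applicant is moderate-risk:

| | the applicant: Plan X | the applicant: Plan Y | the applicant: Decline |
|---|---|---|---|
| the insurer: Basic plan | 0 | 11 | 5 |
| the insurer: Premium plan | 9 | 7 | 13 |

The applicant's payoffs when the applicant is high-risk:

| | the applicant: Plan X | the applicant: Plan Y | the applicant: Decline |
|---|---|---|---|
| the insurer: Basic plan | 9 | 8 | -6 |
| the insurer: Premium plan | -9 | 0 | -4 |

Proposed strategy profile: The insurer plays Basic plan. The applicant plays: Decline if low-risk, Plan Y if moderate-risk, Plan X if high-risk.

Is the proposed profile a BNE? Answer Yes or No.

The insurer plays Basic plan: E[Basic plan] = 0.3·(9) + 0.2·(13) + 0.5·(5) = 7.8; E[Premium plan] = 7.5. Best-responding. ✓
The applicant (risk level low-risk), facing Basic plan: Plan X gives 8, Plan Y gives -7, Decline gives 12. Proposed Decline is best. ✓
The applicant (risk level moderate-risk), facing Basic plan: Plan X gives 0, Plan Y gives 11, Decline gives 5. Proposed Plan Y is best. ✓
The applicant (risk level high-risk), facing Basic plan: Plan X gives 9, Plan Y gives 8, Decline gives -6. Proposed Plan X is best. ✓

Yes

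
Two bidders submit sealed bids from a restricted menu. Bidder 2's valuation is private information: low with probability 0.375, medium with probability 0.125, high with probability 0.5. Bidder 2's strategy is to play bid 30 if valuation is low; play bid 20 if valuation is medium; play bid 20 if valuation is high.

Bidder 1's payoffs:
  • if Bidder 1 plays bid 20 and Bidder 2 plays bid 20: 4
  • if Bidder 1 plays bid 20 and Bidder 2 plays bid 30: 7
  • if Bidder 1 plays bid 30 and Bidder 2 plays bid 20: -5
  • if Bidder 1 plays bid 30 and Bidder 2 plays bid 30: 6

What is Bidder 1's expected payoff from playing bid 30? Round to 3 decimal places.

E[bid 30] = 0.375·6 + 0.125·(-5) + 0.5·(-5) = 2.25 + (-0.625) + (-2.5) = -0.875

-0.875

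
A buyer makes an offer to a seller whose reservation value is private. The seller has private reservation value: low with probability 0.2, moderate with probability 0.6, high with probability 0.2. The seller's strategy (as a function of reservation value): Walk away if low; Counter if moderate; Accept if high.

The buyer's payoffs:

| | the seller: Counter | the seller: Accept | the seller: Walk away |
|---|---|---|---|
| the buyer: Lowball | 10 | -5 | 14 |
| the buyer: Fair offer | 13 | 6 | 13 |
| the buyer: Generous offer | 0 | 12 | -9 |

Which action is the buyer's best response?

Fair offer

E[Lowball] = 0.2·(14) + 0.6·(10) + 0.2·(-5) = 7.8
E[Fair offer] = 0.2·(13) + 0.6·(13) + 0.2·(6) = 11.6
E[Generous offer] = 0.2·(-9) + 0.6·(0) + 0.2·(12) = 0.6
Best response: Fair offer (11.6 is the largest).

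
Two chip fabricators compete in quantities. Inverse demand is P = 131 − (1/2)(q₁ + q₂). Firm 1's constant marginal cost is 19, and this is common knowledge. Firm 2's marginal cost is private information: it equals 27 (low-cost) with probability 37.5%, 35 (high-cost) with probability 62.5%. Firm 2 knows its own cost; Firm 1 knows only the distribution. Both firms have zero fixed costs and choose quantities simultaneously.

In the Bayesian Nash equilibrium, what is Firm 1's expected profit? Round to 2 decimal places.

3472.22

Firm 2 with cost c maximizes (131 − (1/2)(q₁+q₂) − c)·q₂, giving q₂(c) = (131 − c − (1/2)q₁).
E[c₂] = 0.375·27 + 0.625·35 = 32
Firm 1's FOC against E[q₂] yields q₁ = (131 − 2·19 + E[c₂])/(3/2) = (131 − 38 + 32)/(3/2) = 83.3333.
E[P] = 131 − (1/2)·(q₁ + E[q₂]) = 60.6667; Firm 1's expected profit = (E[P] − 19)·q₁ = (60.6667 − 19)·83.3333 = 3472.22.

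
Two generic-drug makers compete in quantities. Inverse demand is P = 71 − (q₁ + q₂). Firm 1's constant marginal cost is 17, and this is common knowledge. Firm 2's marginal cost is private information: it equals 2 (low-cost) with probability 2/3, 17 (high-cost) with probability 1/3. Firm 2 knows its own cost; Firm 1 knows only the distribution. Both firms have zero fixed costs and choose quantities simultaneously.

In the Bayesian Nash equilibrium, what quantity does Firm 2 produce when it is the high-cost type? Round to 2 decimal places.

19.67

Type-c best response for Firm 2: q₂(c) = (71 − c)/2 − q₁/2.
Firm 1 maximizes expected profit; its first-order condition is 71 − 2q₁ − E[q₂] − 17 = 0.
Substituting E[q₂] and solving: E[c₂] = 7, so q₁ = (71 − 2·17 + 7)/3 = 14.6667.
q₂(high-cost) = (71 − 17 − 14.6667)/2 = 19.6667.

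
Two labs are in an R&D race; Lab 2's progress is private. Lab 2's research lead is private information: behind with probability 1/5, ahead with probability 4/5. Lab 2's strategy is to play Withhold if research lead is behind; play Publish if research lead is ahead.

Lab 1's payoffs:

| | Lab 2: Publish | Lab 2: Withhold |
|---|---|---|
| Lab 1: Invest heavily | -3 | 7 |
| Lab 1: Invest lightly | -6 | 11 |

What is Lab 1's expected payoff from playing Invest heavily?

-1

E[Invest heavily] = 1/5·7 + 4/5·(-3) = 7/5 + (-12/5) = -1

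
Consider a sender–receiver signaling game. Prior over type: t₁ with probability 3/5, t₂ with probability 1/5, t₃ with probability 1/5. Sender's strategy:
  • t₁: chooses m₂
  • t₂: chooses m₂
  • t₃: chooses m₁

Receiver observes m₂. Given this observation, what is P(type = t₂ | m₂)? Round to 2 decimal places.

P(m₂) = (3/5)·1 + (1/5)·1 + (1/5)·0 = 4/5
P(t₂ | m₂) = ((1/5)·1) / (4/5) = (1/5) / (4/5) = 1/4

0.25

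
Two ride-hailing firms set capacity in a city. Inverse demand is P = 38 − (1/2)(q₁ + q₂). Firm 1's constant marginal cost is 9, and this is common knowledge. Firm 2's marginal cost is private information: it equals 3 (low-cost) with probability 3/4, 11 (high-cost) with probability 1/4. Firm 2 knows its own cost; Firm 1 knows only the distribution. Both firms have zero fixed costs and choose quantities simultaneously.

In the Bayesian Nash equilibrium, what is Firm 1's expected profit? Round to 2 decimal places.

138.89

Type-c best response for Firm 2: q₂(c) = (38 − c) − q₁/2.
Firm 1 maximizes expected profit; its first-order condition is 38 − q₁ − (1/2)E[q₂] − 9 = 0.
Substituting E[q₂] and solving: E[c₂] = 5, so q₁ = (38 − 2·9 + 5)/(3/2) = 16.6667.
E[P] = 38 − (1/2)·(q₁ + E[q₂]) = 17.3333; Firm 1's expected profit = (E[P] − 9)·q₁ = (17.3333 − 9)·16.6667 = 138.889.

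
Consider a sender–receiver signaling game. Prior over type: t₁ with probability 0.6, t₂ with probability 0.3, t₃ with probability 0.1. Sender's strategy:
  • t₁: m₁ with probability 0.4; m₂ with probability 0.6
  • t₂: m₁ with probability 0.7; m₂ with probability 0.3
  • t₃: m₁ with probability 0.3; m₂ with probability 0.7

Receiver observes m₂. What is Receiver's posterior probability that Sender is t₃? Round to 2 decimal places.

Apply Bayes' rule using the sender's strategy as the likelihood.
P(m₂) = 0.6·0.6 + 0.3·0.3 + 0.1·0.7 = 0.52
P(t₃ | m₂) = (0.1·0.7) / 0.52 = 0.07 / 0.52 = 0.134615

0.13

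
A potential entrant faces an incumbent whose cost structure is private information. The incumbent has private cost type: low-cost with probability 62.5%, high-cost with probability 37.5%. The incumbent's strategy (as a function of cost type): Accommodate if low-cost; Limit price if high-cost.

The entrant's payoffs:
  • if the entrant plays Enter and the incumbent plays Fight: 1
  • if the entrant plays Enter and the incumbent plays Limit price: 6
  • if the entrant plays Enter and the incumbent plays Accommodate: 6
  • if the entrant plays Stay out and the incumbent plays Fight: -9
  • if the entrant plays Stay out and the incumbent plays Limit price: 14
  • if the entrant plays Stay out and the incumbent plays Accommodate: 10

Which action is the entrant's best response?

E[Enter] = 0.625·(6) + 0.375·(6) = 6
E[Stay out] = 0.625·(10) + 0.375·(14) = 11.5
Best response: Stay out (11.5 is the largest).

Stay out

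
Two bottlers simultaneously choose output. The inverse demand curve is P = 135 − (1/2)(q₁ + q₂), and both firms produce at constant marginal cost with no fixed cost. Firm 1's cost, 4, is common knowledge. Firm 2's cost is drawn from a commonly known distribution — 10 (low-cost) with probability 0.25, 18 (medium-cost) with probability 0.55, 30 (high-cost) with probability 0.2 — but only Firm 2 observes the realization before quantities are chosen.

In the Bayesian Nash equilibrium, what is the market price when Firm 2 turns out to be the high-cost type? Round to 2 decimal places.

Firm 2 with cost c maximizes (135 − (1/2)(q₁+q₂) − c)·q₂, giving q₂(c) = (135 − c − (1/2)q₁).
E[c₂] = 0.25·10 + 0.55·18 + 0.2·30 = 18.4
Firm 1's FOC against E[q₂] yields q₁ = (135 − 2·4 + E[c₂])/(3/2) = (135 − 8 + 18.4)/(3/2) = 96.9333.
q₂(high-cost) = 56.5333, so P = 135 − (1/2)·(96.9333 + 56.5333) = 58.2667.

58.27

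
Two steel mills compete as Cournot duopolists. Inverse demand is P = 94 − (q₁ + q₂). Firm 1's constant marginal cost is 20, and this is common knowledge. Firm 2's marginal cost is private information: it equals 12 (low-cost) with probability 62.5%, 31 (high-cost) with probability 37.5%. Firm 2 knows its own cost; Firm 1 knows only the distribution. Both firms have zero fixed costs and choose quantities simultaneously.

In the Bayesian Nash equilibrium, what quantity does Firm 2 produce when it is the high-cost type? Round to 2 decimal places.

19.31

Type-c best response for Firm 2: q₂(c) = (94 − c)/2 − q₁/2.
Firm 1 maximizes expected profit; its first-order condition is 94 − 2q₁ − E[q₂] − 20 = 0.
Substituting E[q₂] and solving: E[c₂] = 19.125, so q₁ = (94 − 2·20 + 19.125)/3 = 24.375.
q₂(high-cost) = (94 − 31 − 24.375)/2 = 19.3125.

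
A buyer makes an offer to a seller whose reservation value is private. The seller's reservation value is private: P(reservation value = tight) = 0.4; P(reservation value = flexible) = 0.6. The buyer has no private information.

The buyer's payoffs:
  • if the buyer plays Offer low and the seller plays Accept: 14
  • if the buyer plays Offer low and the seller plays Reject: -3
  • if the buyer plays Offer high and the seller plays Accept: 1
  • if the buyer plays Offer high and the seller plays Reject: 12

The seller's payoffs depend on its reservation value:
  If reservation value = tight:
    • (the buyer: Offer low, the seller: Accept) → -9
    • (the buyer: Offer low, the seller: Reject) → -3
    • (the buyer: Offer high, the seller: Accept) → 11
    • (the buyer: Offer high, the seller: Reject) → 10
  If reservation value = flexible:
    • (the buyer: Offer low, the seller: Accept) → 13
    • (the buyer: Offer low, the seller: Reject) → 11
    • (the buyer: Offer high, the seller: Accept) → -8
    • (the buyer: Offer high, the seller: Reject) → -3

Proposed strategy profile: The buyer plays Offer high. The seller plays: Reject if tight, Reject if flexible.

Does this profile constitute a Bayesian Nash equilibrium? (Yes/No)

The buyer plays Offer high: E[Offer high] = 0.4·(12) + 0.6·(12) = 12; E[Offer low] = -3. Best-responding. ✓
The seller (reservation value tight), facing Offer high: Accept gives 11, Reject gives 10. Proposed Reject is not best — profitable deviation exists. ✗
The seller (reservation value flexible), facing Offer high: Accept gives -8, Reject gives -3. Proposed Reject is best. ✓

No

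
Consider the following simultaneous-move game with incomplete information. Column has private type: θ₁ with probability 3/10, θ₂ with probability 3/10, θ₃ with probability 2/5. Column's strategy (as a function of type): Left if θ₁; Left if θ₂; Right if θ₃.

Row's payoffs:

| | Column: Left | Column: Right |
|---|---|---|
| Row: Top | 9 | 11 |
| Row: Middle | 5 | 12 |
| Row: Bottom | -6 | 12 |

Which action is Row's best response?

Top

E[Top] = 3/10·(9) + 3/10·(9) + 2/5·(11) = 49/5
E[Middle] = 3/10·(5) + 3/10·(5) + 2/5·(12) = 39/5
E[Bottom] = 3/10·(-6) + 3/10·(-6) + 2/5·(12) = 6/5
Best response: Top (49/5 is the largest).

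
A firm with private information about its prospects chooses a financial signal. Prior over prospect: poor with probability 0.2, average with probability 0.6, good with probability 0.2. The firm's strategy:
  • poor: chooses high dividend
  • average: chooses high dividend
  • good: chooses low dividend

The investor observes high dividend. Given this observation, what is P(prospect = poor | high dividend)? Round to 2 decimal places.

0.25

P(high dividend) = 0.2·1 + 0.6·1 + 0.2·0 = 0.8
P(poor | high dividend) = (0.2·1) / 0.8 = 0.2 / 0.8 = 0.25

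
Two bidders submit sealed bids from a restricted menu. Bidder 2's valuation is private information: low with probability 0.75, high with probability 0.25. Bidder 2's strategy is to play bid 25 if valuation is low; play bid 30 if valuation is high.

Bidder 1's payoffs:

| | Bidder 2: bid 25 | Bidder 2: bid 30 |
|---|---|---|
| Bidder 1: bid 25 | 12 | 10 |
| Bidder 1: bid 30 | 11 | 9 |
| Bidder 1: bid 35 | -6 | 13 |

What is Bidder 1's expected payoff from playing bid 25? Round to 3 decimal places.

11.500

E[bid 25] = 0.75·12 + 0.25·10 = 9 + 2.5 = 11.5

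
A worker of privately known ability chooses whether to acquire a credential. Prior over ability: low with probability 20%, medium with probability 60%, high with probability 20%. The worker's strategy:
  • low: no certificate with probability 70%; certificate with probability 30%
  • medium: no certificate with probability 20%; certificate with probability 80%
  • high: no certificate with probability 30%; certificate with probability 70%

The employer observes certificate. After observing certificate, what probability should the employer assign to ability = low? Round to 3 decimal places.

P(certificate) = 0.2·0.3 + 0.6·0.8 + 0.2·0.7 = 0.68
P(low | certificate) = (0.2·0.3) / 0.68 = 0.06 / 0.68 = 0.0882353

0.088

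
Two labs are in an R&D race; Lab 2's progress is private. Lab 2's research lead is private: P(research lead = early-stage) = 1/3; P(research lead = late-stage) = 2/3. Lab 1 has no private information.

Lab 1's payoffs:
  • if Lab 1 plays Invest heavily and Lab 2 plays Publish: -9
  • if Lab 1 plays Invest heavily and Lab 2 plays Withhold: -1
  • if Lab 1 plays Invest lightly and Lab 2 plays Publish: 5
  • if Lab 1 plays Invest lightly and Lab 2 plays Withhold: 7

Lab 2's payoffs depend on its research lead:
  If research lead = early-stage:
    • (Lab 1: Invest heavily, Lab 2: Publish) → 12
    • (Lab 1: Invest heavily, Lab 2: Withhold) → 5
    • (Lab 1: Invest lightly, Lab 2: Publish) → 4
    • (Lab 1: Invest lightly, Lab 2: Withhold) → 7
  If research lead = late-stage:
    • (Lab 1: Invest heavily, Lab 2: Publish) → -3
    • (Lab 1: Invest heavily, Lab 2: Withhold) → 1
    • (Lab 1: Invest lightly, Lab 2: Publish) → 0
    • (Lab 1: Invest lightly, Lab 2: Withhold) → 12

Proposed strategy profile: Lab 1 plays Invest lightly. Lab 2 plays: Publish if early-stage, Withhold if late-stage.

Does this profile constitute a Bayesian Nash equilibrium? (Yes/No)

Lab 1 plays Invest lightly: E[Invest lightly] = 1/3·(5) + 2/3·(7) = 19/3; E[Invest heavily] = -11/3. Best-responding. ✓
Lab 2 (research lead early-stage), facing Invest lightly: Publish gives 4, Withhold gives 7. Proposed Publish is not best — profitable deviation exists. ✗
Lab 2 (research lead late-stage), facing Invest lightly: Publish gives 0, Withhold gives 12. Proposed Withhold is best. ✓

No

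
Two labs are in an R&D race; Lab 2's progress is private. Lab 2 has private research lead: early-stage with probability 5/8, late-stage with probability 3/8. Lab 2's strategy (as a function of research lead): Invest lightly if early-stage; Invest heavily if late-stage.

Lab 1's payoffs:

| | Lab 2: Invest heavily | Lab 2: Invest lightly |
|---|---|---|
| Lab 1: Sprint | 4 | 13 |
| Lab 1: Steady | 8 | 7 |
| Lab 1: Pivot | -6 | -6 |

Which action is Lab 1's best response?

Sprint

E[Sprint] = 5/8·(13) + 3/8·(4) = 77/8
E[Steady] = 5/8·(7) + 3/8·(8) = 59/8
E[Pivot] = 5/8·(-6) + 3/8·(-6) = -6
Best response: Sprint (77/8 is the largest).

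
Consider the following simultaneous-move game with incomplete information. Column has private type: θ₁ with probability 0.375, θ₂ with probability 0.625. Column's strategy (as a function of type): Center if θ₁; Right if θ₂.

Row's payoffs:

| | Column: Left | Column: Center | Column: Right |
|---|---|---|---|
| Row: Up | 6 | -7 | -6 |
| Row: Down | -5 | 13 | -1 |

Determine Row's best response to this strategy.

Down

E[Up] = 0.375·(-7) + 0.625·(-6) = -6.375
E[Down] = 0.375·(13) + 0.625·(-1) = 4.25
Best response: Down (4.25 is the largest).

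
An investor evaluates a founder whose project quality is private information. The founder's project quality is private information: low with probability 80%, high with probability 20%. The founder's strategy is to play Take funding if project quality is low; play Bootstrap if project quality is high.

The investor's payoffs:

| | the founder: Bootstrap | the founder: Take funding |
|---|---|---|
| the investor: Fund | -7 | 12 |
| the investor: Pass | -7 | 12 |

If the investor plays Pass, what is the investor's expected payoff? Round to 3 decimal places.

Take the expectation over the founder's project quality, weighting each type's action by its prior probability.
E[Pass] = 0.8·12 + 0.2·(-7) = 9.6 + (-1.4) = 8.2

8.200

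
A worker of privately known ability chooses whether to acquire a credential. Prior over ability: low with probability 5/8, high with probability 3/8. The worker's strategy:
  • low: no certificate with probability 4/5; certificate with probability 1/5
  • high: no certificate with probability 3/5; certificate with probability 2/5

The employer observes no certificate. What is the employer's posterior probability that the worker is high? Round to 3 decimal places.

0.310

Apply Bayes' rule using the sender's strategy as the likelihood.
P(no certificate) = (5/8)·(4/5) + (3/8)·(3/5) = 29/40
P(high | no certificate) = ((3/8)·(3/5)) / (29/40) = (9/40) / (29/40) = 9/29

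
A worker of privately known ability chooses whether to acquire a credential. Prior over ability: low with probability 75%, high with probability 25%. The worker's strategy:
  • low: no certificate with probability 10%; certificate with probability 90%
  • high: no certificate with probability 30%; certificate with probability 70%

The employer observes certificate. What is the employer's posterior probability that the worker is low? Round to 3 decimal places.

0.794

P(certificate) = 0.75·0.9 + 0.25·0.7 = 0.85
P(low | certificate) = (0.75·0.9) / 0.85 = 0.675 / 0.85 = 0.794118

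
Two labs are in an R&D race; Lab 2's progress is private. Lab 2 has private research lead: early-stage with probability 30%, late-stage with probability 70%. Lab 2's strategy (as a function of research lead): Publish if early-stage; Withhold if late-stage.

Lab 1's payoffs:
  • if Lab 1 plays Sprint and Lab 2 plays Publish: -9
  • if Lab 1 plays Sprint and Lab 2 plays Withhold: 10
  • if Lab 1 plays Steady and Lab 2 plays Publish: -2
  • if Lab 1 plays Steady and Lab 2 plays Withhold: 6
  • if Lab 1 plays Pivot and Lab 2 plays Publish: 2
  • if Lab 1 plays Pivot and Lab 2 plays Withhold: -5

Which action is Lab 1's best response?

Compute Lab 1's expected payoff for each action, taking the expectation over Lab 2's type.
E[Sprint] = 0.3·(-9) + 0.7·(10) = 4.3
E[Steady] = 0.3·(-2) + 0.7·(6) = 3.6
E[Pivot] = 0.3·(2) + 0.7·(-5) = -2.9
Best response: Sprint (4.3 is the largest).

Sprint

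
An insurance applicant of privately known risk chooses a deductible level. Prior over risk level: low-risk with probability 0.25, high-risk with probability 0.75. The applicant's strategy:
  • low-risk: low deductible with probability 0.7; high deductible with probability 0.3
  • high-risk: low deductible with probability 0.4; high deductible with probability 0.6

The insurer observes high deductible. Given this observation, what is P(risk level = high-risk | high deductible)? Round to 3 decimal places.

0.857

P(high deductible) = 0.25·0.3 + 0.75·0.6 = 0.525
P(high-risk | high deductible) = (0.75·0.6) / 0.525 = 0.45 / 0.525 = 0.857143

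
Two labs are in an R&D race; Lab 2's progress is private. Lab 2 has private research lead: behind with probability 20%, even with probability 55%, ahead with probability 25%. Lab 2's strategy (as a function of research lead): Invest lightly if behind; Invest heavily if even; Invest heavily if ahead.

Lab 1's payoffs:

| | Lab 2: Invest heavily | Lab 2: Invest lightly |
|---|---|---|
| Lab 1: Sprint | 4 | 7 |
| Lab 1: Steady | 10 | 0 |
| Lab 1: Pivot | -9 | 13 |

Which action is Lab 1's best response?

Steady

E[Sprint] = 0.2·(7) + 0.55·(4) + 0.25·(4) = 4.6
E[Steady] = 0.2·(0) + 0.55·(10) + 0.25·(10) = 8
E[Pivot] = 0.2·(13) + 0.55·(-9) + 0.25·(-9) = -4.6
Best response: Steady (8 is the largest).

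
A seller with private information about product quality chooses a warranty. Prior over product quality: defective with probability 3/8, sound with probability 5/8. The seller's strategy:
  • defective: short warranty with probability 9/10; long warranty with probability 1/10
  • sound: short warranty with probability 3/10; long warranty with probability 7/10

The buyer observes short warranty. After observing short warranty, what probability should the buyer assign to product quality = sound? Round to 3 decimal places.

0.357

P(short warranty) = (3/8)·(9/10) + (5/8)·(3/10) = 21/40
P(sound | short warranty) = ((5/8)·(3/10)) / (21/40) = (3/16) / (21/40) = 5/14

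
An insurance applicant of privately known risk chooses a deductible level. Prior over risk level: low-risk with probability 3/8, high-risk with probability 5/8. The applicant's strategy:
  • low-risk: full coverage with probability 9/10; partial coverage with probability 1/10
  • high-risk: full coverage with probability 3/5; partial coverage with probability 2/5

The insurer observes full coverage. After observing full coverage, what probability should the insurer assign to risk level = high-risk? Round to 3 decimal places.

P(full coverage) = (3/8)·(9/10) + (5/8)·(3/5) = 57/80
P(high-risk | full coverage) = ((5/8)·(3/5)) / (57/80) = (3/8) / (57/80) = 10/19

0.526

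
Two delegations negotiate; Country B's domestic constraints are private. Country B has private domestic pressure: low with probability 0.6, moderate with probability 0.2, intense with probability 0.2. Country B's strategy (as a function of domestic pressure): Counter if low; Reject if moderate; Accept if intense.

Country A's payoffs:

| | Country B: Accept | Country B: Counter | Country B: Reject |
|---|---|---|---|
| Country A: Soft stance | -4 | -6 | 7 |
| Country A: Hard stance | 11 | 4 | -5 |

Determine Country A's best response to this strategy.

Compute Country A's expected payoff for each action, taking the expectation over Country B's type.
E[Soft stance] = 0.6·(-6) + 0.2·(7) + 0.2·(-4) = -3
E[Hard stance] = 0.6·(4) + 0.2·(-5) + 0.2·(11) = 3.6
Best response: Hard stance (3.6 is the largest).

Hard stance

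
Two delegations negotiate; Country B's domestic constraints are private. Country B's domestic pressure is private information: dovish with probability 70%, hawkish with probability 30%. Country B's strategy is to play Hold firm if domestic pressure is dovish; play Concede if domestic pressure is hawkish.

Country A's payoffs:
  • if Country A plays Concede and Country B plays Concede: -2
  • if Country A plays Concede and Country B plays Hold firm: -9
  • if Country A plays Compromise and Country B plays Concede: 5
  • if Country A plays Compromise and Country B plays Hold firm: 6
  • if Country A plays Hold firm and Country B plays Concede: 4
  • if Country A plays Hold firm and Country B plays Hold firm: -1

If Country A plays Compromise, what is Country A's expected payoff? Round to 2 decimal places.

E[Compromise] = 0.7·6 + 0.3·5 = 4.2 + 1.5 = 5.7

5.70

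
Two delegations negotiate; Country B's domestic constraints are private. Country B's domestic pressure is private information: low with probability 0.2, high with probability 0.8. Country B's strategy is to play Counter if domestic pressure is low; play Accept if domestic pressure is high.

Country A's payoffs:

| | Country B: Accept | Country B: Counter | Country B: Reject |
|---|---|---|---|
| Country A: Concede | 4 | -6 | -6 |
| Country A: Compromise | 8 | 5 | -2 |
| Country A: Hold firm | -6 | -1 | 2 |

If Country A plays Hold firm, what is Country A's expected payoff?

-5

E[Hold firm] = 0.2·(-1) + 0.8·(-6) = (-0.2) + (-4.8) = -5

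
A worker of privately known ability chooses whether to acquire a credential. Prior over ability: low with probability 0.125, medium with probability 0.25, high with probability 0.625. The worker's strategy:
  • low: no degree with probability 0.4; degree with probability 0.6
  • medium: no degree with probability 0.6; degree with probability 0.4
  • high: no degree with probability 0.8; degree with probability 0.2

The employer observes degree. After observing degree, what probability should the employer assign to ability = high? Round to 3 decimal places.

0.417

P(degree) = 0.125·0.6 + 0.25·0.4 + 0.625·0.2 = 0.3
P(high | degree) = (0.625·0.2) / 0.3 = 0.125 / 0.3 = 0.416667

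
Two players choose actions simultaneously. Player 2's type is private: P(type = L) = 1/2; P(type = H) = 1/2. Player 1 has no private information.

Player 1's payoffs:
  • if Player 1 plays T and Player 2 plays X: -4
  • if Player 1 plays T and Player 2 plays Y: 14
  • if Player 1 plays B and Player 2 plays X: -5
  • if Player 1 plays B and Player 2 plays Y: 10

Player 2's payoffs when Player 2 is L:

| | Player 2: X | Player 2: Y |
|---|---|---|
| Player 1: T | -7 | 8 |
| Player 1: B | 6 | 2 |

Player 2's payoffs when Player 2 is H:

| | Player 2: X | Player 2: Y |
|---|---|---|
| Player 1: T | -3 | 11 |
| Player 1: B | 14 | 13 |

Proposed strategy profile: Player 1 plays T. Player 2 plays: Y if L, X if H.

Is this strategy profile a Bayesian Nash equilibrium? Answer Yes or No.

No

A profile is a BNE iff every type of every player is best-responding given beliefs about the other side.
Player 1 plays T: E[T] = 1/2·(14) + 1/2·(-4) = 5; E[B] = 5/2. Best-responding. ✓
Player 2 (type L), facing T: X gives -7, Y gives 8. Proposed Y is best. ✓
Player 2 (type H), facing T: X gives -3, Y gives 11. Proposed X is not best — profitable deviation exists. ✗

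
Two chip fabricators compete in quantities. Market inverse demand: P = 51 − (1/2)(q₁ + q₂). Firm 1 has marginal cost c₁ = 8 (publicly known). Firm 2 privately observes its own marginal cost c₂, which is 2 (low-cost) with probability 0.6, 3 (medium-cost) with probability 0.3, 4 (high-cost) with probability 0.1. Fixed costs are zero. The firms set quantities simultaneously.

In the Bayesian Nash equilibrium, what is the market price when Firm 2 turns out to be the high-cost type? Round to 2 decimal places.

Type-c best response for Firm 2: q₂(c) = (51 − c) − q₁/2.
Firm 1 maximizes expected profit; its first-order condition is 51 − q₁ − (1/2)E[q₂] − 8 = 0.
Substituting E[q₂] and solving: E[c₂] = 2.5, so q₁ = (51 − 2·8 + 2.5)/(3/2) = 25.
q₂(high-cost) = 34.5, so P = 51 − (1/2)·(25 + 34.5) = 21.25.

21.25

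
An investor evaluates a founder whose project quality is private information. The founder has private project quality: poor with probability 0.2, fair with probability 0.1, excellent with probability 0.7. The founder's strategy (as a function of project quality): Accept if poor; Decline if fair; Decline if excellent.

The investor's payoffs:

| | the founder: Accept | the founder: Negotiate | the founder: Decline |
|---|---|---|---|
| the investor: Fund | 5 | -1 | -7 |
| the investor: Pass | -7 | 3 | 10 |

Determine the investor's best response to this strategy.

Compute the investor's expected payoff for each action, taking the expectation over the founder's type.
E[Fund] = 0.2·(5) + 0.1·(-7) + 0.7·(-7) = -4.6
E[Pass] = 0.2·(-7) + 0.1·(10) + 0.7·(10) = 6.6
Best response: Pass (6.6 is the largest).

Pass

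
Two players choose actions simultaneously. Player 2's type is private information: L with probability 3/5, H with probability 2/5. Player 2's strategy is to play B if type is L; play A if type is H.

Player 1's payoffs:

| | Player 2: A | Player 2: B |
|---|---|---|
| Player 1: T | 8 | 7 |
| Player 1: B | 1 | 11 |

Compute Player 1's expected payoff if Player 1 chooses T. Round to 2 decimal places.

7.40

Take the expectation over Player 2's type, weighting each type's action by its prior probability.
E[T] = 3/5·7 + 2/5·8 = 21/5 + 16/5 = 37/5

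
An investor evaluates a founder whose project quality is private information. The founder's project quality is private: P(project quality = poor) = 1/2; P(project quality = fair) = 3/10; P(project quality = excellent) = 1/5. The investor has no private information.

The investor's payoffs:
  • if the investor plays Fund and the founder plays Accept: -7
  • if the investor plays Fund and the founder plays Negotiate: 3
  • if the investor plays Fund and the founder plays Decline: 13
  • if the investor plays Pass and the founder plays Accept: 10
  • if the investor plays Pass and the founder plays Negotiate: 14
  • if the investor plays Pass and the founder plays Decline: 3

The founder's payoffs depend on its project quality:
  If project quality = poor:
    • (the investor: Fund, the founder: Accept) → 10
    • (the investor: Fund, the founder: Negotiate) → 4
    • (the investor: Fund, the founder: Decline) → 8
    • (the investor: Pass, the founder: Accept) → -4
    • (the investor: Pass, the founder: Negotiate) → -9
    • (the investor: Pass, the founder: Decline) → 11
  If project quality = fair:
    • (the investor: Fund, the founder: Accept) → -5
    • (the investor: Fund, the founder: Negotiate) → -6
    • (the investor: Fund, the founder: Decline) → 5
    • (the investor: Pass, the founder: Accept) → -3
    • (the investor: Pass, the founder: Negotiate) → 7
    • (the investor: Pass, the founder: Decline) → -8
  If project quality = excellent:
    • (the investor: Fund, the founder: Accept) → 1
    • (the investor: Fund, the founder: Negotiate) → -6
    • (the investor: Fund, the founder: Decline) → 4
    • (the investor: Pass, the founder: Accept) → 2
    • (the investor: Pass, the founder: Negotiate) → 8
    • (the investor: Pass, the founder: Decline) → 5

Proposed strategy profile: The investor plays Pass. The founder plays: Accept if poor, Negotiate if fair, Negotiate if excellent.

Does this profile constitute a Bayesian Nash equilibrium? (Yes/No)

No

The investor plays Pass: E[Pass] = 1/2·(10) + 3/10·(14) + 1/5·(14) = 12; E[Fund] = -2. Best-responding. ✓
The founder (project quality poor), facing Pass: Accept gives -4, Negotiate gives -9, Decline gives 11. Proposed Accept is not best — profitable deviation exists. ✗
The founder (project quality fair), facing Pass: Accept gives -3, Negotiate gives 7, Decline gives -8. Proposed Negotiate is best. ✓
The founder (project quality excellent), facing Pass: Accept gives 2, Negotiate gives 8, Decline gives 5. Proposed Negotiate is best. ✓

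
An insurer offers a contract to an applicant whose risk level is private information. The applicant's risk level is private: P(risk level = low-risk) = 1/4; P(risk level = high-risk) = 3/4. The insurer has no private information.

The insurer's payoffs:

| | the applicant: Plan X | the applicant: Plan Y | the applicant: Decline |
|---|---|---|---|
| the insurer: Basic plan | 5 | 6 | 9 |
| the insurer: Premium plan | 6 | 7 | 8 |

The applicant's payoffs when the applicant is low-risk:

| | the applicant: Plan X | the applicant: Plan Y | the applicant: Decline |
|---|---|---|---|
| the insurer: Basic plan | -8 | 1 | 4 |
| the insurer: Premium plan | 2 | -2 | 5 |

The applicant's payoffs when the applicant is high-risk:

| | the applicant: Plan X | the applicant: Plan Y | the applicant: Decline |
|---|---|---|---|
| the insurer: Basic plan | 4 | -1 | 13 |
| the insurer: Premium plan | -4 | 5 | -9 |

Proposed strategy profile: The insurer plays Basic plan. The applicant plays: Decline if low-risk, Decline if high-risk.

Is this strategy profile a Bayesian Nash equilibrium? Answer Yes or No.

Yes

A profile is a BNE iff every type of every player is best-responding given beliefs about the other side.
The insurer plays Basic plan: E[Basic plan] = 1/4·(9) + 3/4·(9) = 9; E[Premium plan] = 8. Best-responding. ✓
The applicant (risk level low-risk), facing Basic plan: Plan X gives -8, Plan Y gives 1, Decline gives 4. Proposed Decline is best. ✓
The applicant (risk level high-risk), facing Basic plan: Plan X gives 4, Plan Y gives -1, Decline gives 13. Proposed Decline is best. ✓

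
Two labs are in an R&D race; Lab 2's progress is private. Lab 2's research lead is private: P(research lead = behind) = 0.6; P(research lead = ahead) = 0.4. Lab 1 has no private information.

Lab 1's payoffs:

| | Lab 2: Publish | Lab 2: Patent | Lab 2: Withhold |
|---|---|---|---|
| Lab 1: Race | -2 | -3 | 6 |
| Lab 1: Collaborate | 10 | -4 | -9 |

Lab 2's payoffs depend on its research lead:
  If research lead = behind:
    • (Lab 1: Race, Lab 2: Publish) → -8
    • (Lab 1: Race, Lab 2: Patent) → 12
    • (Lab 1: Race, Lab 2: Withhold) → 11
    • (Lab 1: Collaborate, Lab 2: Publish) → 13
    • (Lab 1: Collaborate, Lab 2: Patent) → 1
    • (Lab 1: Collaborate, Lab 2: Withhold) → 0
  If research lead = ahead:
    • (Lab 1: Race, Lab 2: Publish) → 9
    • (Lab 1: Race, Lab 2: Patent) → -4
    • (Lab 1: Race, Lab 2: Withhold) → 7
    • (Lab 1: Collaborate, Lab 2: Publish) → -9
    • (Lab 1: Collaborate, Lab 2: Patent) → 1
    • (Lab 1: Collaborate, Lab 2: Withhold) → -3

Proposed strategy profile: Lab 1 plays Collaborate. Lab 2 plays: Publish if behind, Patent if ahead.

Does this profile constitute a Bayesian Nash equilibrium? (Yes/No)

Lab 1 plays Collaborate: E[Collaborate] = 0.6·(10) + 0.4·(-4) = 4.4; E[Race] = -2.4. Best-responding. ✓
Lab 2 (research lead behind), facing Collaborate: Publish gives 13, Patent gives 1, Withhold gives 0. Proposed Publish is best. ✓
Lab 2 (research lead ahead), facing Collaborate: Publish gives -9, Patent gives 1, Withhold gives -3. Proposed Patent is best. ✓

Yes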